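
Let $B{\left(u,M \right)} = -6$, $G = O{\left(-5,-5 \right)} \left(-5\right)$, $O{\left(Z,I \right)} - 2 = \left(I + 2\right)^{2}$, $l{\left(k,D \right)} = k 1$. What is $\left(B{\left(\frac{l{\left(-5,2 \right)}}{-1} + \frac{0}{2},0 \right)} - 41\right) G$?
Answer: $2585$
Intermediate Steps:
$l{\left(k,D \right)} = k$
$O{\left(Z,I \right)} = 2 + \left(2 + I\right)^{2}$ ($O{\left(Z,I \right)} = 2 + \left(I + 2\right)^{2} = 2 + \left(2 + I\right)^{2}$)
$G = -55$ ($G = \left(2 + \left(2 - 5\right)^{2}\right) \left(-5\right) = \left(2 + \left(-3\right)^{2}\right) \left(-5\right) = \left(2 + 9\right) \left(-5\right) = 11 \left(-5\right) = -55$)
$\left(B{\left(\frac{l{\left(-5,2 \right)}}{-1} + \frac{0}{2},0 \right)} - 41\right) G = \left(-6 - 41\right) \left(-55\right) = \left(-47\right) \left(-55\right) = 2585$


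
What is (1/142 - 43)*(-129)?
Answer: 787545/142 ≈ 5546.1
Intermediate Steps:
(1/142 - 43)*(-129) = -6105/142*(-129) = 787545/142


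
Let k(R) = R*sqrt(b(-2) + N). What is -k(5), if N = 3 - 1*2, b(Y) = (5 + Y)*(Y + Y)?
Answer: -5*I*sqrt(11) ≈ -16.583*I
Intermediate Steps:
b(Y) = 2*Y*(5 + Y) (b(Y) = (5 + Y)*(2*Y) = 2*Y*(5 + Y))
N = 1 (N = 3 - 2 = 1)
k(R) = I*R*sqrt(11) (k(R) = R*sqrt(2*(-2)*(5 - 2) + 1) = R*sqrt(2*(-2)*3 + 1) = R*sqrt(-12 + 1) = R*sqrt(-11) = R*(I*sqrt(11)) = I*R*sqrt(11))
-k(5) = -I*5*sqrt(11) = -5*I*sqrt(11)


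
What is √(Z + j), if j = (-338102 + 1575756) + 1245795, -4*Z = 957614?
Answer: √8976182/2 ≈ 1498.0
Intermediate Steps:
Z = -478807/2 (Z = -¼*957614 = -478807/2 ≈ -2.3940e+5)
j = 2483449 (j = 1237654 + 1245795 = 2483449)
√(Z + j) = √(-478807/2 + 2483449) = √(4488091/2) = √8976182/2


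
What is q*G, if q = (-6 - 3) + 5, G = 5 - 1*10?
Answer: 20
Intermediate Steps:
G = -5 (G = 5 - 10 = -5)
q = -4 (q = -9 + 5 = -4)
q*G = -4*(-5) = 20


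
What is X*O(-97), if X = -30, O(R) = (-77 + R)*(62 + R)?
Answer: -182700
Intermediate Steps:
X*O(-97) = -30*(-4774 + (-97)² - 15*(-97)) = -30*(-4774 + 9409 + 1455) = -30*6090 = -182700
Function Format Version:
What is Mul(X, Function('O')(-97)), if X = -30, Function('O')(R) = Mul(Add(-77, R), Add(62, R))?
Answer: -182700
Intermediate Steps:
Mul(X, Function('O')(-97)) = Mul(-30, Add(-4774, Pow(-97, 2), Mul(-15, -97))) = Mul(-30, Add(-4774, 9409, 1455)) = Mul(-30, 6090) = -182700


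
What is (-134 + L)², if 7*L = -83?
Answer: 1042441/49 ≈ 21274.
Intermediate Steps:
L = -83/7 (L = (⅐)*(-83) = -83/7 ≈ -11.857)
(-134 + L)² = (-134 - 83/7)² = (-1021/7)² = 1042441/49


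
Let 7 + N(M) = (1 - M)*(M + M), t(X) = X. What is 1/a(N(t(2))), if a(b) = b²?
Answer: 1/121 ≈ 0.0082645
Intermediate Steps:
N(M) = -7 + 2*M*(1 - M) (N(M) = -7 + (1 - M)*(M + M) = -7 + (1 - M)*(2*M) = -7 + 2*M*(1 - M))
1/a(N(t(2))) = 1/((-7 - 2*2² + 2*2)²) = 1/((-7 - 2*4 + 4)²) = 1/((-7 - 8 + 4)²) = 1/((-11)²) = 1/121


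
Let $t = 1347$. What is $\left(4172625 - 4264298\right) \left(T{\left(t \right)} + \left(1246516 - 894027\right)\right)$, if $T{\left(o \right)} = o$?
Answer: $-32437207628$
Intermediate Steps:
$\left(4172625 - 4264298\right) \left(T{\left(t \right)} + \left(1246516 - 894027\right)\right) = \left(4172625 - 4264298\right) \left(1347 + \left(1246516 - 894027\right)\right) = - 91673 \left(1347 + 352489\right) = \left(-91673\right) 353836 = -32437207628$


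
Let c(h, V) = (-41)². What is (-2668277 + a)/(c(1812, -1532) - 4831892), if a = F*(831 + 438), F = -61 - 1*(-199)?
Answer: 2493155/4830211 ≈ 0.51616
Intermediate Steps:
c(h, V) = 1681
F = 138 (F = -61 + 199 = 138)
a = 175122 (a = 138*(831 + 438) = 138*1269 = 175122)
(-2668277 + a)/(c(1812, -1532) - 4831892) = (-2668277 + 175122)/(1681 - 4831892) = -2493155/(-4830211) = -2493155*(-1/4830211) = 2493155/4830211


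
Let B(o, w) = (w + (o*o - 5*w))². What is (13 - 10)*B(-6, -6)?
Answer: 10800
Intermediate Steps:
B(o, w) = (o² - 4*w)² (B(o, w) = (w + (o² - 5*w))² = (o² - 4*w)²)
(13 - 10)*B(-6, -6) = (13 - 10)*((-6)² - 4*(-6))² = 3*(36 + 24)² = 3*60² = 3*3600 = 10800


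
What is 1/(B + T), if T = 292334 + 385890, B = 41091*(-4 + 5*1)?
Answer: 1/719315 ≈ 1.3902e-6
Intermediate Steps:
B = 41091 (B = 41091*(-4 + 5) = 41091*1 = 41091)
T = 678224
1/(B + T) = 1/(41091 + 678224) = 1/719315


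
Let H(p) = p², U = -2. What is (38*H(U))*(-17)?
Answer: -2584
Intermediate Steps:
(38*H(U))*(-17) = (38*(-2)²)*(-17) = (38*4)*(-17) = 152*(-17) = -2584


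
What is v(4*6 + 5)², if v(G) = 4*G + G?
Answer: 21025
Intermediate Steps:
v(G) = 5*G
v(4*6 + 5)² = (5*(4*6 + 5))² = (5*(24 + 5))² = (5*29)² = 145² = 21025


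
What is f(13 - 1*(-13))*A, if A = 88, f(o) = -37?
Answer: -3256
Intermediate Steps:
f(13 - 1*(-13))*A = -37*88 = -3256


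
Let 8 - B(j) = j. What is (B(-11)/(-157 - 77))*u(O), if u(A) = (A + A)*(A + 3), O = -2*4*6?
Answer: -4560/13 ≈ -350.77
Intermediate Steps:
B(j) = 8 - j
O = -48 (O = -8*6 = -48)
u(A) = 2*A*(3 + A) (u(A) = (2*A)*(3 + A) = 2*A*(3 + A))
(B(-11)/(-157 - 77))*u(O) = ((8 - 1*(-11))/(-157 - 77))*(2*(-48)*(3 - 48)) = ((8 + 11)/(-234))*(2*(-48)*(-45)) = (19*(-1/234))*4320 = -19/234*4320 = -4560/13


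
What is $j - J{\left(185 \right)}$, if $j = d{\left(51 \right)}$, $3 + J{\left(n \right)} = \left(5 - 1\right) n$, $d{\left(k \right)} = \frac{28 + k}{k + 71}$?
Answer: $- \frac{89835}{122} \approx -736.35$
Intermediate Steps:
$d{\left(k \right)} = \frac{28 + k}{71 + k}$
$J{\left(n \right)} = -3 + 4 n$ ($J{\left(n \right)} = -3 + \left(5 - 1\right) n = -3 + 4 n$)
$j = \frac{79}{122}$ ($j = \frac{28 + 51}{71 + 51} = \frac{1}{122} \cdot 79 = \frac{79}{122} \approx 0.64754$)
$j - J{\left(185 \right)} = \frac{79}{122} - \left(-3 + 4 \cdot 185\right) = \frac{79}{122} - \left(-3 + 740\right) = \frac{79}{122} - 737 = - \frac{89835}{122}$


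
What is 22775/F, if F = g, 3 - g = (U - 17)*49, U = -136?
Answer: 911/300 ≈ 3.0367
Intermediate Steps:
g = 7500 (g = 3 - (-136 - 17)*49 = 3 - (-153)*49 = 3 - 1*(-7497) = 3 + 7497 = 7500)
F = 7500
22775/F = 22775/7500 = 22775*(1/7500) = 911/300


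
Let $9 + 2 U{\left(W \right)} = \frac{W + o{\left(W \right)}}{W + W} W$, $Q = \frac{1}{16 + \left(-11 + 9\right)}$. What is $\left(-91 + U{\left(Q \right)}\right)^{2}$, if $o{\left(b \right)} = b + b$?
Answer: $\frac{28569025}{3136} \approx 9110.0$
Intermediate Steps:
$o{\left(b \right)} = 2 b$
$Q = \frac{1}{14}$ ($Q = \frac{1}{16 - 2} = \frac{1}{14} \approx 0.071429$)
$U{\left(W \right)} = - \frac{9}{2} + \frac{3 W}{4}$ ($U{\left(W \right)} = - \frac{9}{2} + \frac{\frac{W + 2 W}{W + W} W}{2} = - \frac{9}{2} + \frac{\frac{3 W}{2 W} W}{2} = - \frac{9}{2} + \frac{3 W \frac{1}{2 W} W}{2} = - \frac{9}{2} + \frac{\frac{3}{2} W}{2} = - \frac{9}{2} + \frac{3 W}{4}$)
$\left(-91 + U{\left(Q \right)}\right)^{2} = \left(-91 + \left(- \frac{9}{2} + \frac{3}{4} \cdot \frac{1}{14}\right)\right)^{2} = \left(-91 + \left(- \frac{9}{2} + \frac{3}{56}\right)\right)^{2} = \left(-91 - \frac{249}{56}\right)^{2} = \left(- \frac{5345}{56}\right)^{2} = \frac{28569025}{3136}$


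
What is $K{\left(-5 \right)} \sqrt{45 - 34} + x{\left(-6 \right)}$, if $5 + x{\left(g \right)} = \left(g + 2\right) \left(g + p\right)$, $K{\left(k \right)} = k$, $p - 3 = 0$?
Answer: $7 - 5 \sqrt{11} \approx -9.5831$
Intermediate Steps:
$p = 3$ ($p = 3 + 0 = 3$)
$x{\left(g \right)} = -5 + \left(2 + g\right) \left(3 + g\right)$ ($x{\left(g \right)} = -5 + \left(g + 2\right) \left(g + 3\right) = -5 + \left(2 + g\right) \left(3 + g\right)$)
$K{\left(-5 \right)} \sqrt{45 - 34} + x{\left(-6 \right)} = - 5 \sqrt{45 - 34} + \left(1 + \left(-6\right)^{2} + 5 \left(-6\right)\right) = - 5 \sqrt{11} + \left(1 + 36 - 30\right) = - 5 \sqrt{11} + 7 = 7 - 5 \sqrt{11}$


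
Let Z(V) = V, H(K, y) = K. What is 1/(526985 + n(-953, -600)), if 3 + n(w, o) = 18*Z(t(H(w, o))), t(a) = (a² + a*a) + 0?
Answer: 1/33222506 ≈ 3.0100e-8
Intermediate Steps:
t(a) = 2*a² (t(a) = (a² + a²) + 0 = 2*a² + 0 = 2*a²)
n(w, o) = -3 + 36*w² (n(w, o) = -3 + 18*(2*w²) = -3 + 36*w²)
1/(526985 + n(-953, -600)) = 1/(526985 + (-3 + 36*(-953)²)) = 1/(526985 + (-3 + 36*908209)) = 1/(526985 + (-3 + 32695524)) = 1/(526985 + 32695521) = 1/33222506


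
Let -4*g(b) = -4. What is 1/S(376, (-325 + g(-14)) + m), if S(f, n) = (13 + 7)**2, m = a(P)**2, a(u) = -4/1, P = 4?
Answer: 1/400 ≈ 0.0025000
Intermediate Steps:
g(b) = 1 (g(b) = -1/4*(-4) = 1)
a(u) = -4 (a(u) = -4*1 = -4)
m = 16 (m = (-4)**2 = 16)
S(f, n) = 400 (S(f, n) = 20**2 = 400)
1/S(376, (-325 + g(-14)) + m) = 1/400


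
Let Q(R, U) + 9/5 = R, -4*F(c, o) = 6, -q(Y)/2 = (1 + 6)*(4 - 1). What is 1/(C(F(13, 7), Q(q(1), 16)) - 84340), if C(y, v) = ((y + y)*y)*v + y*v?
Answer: -5/422357 ≈ -1.1838e-5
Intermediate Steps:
q(Y) = -42 (q(Y) = -2*(1 + 6)*(4 - 1) = -14*3 = -2*21 = -42)
F(c, o) = -3/2 (F(c, o) = -¼*6 = -3/2)
Q(R, U) = -9/5 + R
C(y, v) = v*y + 2*v*y² (C(y, v) = ((2*y)*y)*v + v*y = (2*y²)*v + v*y = 2*v*y² + v*y = v*y + 2*v*y²)
1/(C(F(13, 7), Q(q(1), 16)) - 84340) = 1/((-9/5 - 42)*(-3/2)*(1 + 2*(-3/2)) - 84340) = 1/(-219/5*(-3/2)*(1 - 3) - 84340) = 1/(-219/5*(-3/2)*(-2) - 84340) = 1/(-657/5 - 84340) = 1/(-422357/5) = -5/422357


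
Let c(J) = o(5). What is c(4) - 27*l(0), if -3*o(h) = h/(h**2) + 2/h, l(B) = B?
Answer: -1/5 ≈ -0.20000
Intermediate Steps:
o(h) = -1/h (o(h) = -(h/(h**2) + 2/h)/3 = -(h/h**2 + 2/h)/3 = -(1/h + 2/h)/3 = -1/h)
c(J) = -1/5
c(4) - 27*l(0) = -1/5 - 27*0 = -1/5 + 0 = -1/5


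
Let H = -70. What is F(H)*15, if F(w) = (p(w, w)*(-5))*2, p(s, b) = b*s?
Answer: -735000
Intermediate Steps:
F(w) = -10*w² (F(w) = ((w*w)*(-5))*2 = (w²*(-5))*2 = -5*w²*2 = -10*w²)
F(H)*15 = -10*(-70)²*15 = -10*4900*15 = -49000*15 = -735000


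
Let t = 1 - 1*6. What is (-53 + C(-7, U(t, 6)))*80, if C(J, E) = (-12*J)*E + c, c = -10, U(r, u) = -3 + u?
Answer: 15120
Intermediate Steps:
t = -5 (t = 1 - 6 = -5)
C(J, E) = -10 - 12*E*J (C(J, E) = (-12*J)*E - 10 = -12*E*J - 10 = -10 - 12*E*J)
(-53 + C(-7, U(t, 6)))*80 = (-53 + (-10 - 12*(-3 + 6)*(-7)))*80 = (-53 + (-10 - 12*3*(-7)))*80 = (-53 + (-10 + 252))*80 = (-53 + 242)*80 = 189*80 = 15120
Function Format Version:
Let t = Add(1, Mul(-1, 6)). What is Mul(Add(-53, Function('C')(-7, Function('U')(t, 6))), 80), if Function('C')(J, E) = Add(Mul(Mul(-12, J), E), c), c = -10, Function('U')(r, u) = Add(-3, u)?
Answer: 15120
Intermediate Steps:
t = -5 (t = Add(1, -6) = -5)
Function('C')(J, E) = Add(-10, Mul(-12, E, J)) (Function('C')(J, E) = Add(Mul(Mul(-12, J), E), -10) = Add(Mul(-12, E, J), -10) = Add(-10, Mul(-12, E, J)))
Mul(Add(-53, Function('C')(-7, Function('U')(t, 6))), 80) = Mul(Add(-53, Add(-10, Mul(-12, Add(-3, 6), -7))), 80) = Mul(Add(-53, Add(-10, Mul(-12, 3, -7))), 80) = Mul(Add(-53, Add(-10, 252)), 80) = Mul(Add(-53, 242), 80) = Mul(189, 80) = 15120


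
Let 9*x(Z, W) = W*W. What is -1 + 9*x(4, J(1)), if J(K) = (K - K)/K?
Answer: -1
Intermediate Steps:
J(K) = 0 (J(K) = 0/K = 0)
x(Z, W) = W²/9 (x(Z, W) = (W*W)/9 = W²/9)
-1 + 9*x(4, J(1)) = -1 + 9*((⅑)*0²) = -1 + 9*((⅑)*0) = -1 + 9*0 = -1 + 0 = -1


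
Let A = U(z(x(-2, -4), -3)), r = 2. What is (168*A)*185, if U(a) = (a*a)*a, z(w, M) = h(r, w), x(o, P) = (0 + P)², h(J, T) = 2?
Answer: 248640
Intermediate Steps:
x(o, P) = P²
z(w, M) = 2
U(a) = a³ (U(a) = a²*a = a³)
A = 8 (A = 2³ = 8)
(168*A)*185 = (168*8)*185 = 1344*185 = 248640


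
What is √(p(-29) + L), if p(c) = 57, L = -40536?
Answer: I*√40479 ≈ 201.19*I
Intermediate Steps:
√(p(-29) + L) = √(57 - 40536) = √(-40479) = I*√40479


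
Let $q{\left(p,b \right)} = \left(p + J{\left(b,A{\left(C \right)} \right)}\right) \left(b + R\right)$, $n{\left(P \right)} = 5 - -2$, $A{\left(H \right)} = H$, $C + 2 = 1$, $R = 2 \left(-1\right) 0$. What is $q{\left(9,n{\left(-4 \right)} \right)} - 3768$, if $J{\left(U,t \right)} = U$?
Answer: $-3656$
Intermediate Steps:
$R = 0$ ($R = \left(-2\right) 0 = 0$)
$C = -1$ ($C = -2 + 1 = -1$)
$n{\left(P \right)} = 7$ ($n{\left(P \right)} = 5 + 2 = 7$)
$q{\left(p,b \right)} = b \left(b + p\right)$ ($q{\left(p,b \right)} = \left(p + b\right) \left(b + 0\right) = \left(b + p\right) b = b \left(b + p\right)$)
$q{\left(9,n{\left(-4 \right)} \right)} - 3768 = 7 \left(7 + 9\right) - 3768 = 7 \cdot 16 - 3768 = 112 - 3768 = -3656$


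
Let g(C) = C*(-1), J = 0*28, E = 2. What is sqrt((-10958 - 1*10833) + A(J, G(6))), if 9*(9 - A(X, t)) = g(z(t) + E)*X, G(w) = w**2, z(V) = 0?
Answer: I*sqrt(21782) ≈ 147.59*I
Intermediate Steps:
J = 0
g(C) = -C
A(X, t) = 9 + 2*X/9 (A(X, t) = 9 - (-(0 + 2))*X/9 = 9 - (-1*2)*X/9 = 9 - (-2)*X/9 = 9 + 2*X/9)
sqrt((-10958 - 1*10833) + A(J, G(6))) = sqrt((-10958 - 1*10833) + (9 + (2/9)*0)) = sqrt((-10958 - 10833) + (9 + 0)) = sqrt(-21791 + 9) = sqrt(-21782) = I*sqrt(21782)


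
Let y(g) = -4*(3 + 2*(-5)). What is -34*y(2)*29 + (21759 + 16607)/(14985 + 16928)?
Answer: -881015738/31913 ≈ -27607.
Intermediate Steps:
y(g) = 28 (y(g) = -4*(3 - 10) = -4*(-7) = 28)
-34*y(2)*29 + (21759 + 16607)/(14985 + 16928) = -34*28*29 + (21759 + 16607)/(14985 + 16928) = -952*29 + 38366/31913 = -27608 + 38366*(1/31913) = -27608 + 38366/31913 = -881015738/31913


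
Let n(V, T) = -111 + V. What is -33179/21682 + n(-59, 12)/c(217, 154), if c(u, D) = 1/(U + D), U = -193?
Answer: 143718481/21682 ≈ 6628.5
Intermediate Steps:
c(u, D) = 1/(-193 + D)
-33179/21682 + n(-59, 12)/c(217, 154) = -33179/21682 + (-111 - 59)/(1/(-193 + 154)) = -33179*1/21682 - 170/(1/(-39)) = -33179/21682 - 170/(-1/39) = -33179/21682 - 170*(-39) = -33179/21682 + 6630 = 143718481/21682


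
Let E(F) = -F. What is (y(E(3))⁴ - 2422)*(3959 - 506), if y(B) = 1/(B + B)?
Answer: -3612886561/432 ≈ -8.3632e+6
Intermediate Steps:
y(B) = 1/(2*B)
(y(E(3))⁴ - 2422)*(3959 - 506) = ((1/(2*((-1*3))))⁴ - 2422)*(3959 - 506) = (((½)/(-3))⁴ - 2422)*3453 = (((½)*(-⅓))⁴ - 2422)*3453 = ((-⅙)⁴ - 2422)*3453 = (1/1296 - 2422)*3453 = -3138911/1296*3453 = -3612886561/432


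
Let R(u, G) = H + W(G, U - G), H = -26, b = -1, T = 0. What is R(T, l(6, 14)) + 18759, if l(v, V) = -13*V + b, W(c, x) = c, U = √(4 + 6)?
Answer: 18550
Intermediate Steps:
U = √10 ≈ 3.1623
l(v, V) = -1 - 13*V (l(v, V) = -13*V - 1 = -1 - 13*V)
R(u, G) = -26 + G
R(T, l(6, 14)) + 18759 = (-26 + (-1 - 13*14)) + 18759 = (-26 + (-1 - 182)) + 18759 = (-26 - 183) + 18759 = -209 + 18759 = 18550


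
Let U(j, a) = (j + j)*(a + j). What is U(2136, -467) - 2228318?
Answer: 4901650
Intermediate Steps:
U(j, a) = 2*j*(a + j) (U(j, a) = (2*j)*(a + j) = 2*j*(a + j))
U(2136, -467) - 2228318 = 2*2136*(-467 + 2136) - 2228318 = 2*2136*1669 - 2228318 = 7129968 - 2228318 = 4901650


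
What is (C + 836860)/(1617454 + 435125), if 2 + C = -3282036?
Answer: -2445178/2052579 ≈ -1.1913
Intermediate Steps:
C = -3282038 (C = -2 - 3282036 = -3282038)
(C + 836860)/(1617454 + 435125) = (-3282038 + 836860)/(1617454 + 435125) = -2445178/2052579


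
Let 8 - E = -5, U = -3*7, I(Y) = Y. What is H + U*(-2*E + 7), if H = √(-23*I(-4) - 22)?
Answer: 399 + √70 ≈ 407.37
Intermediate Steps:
U = -21
E = 13 (E = 8 - 1*(-5) = 8 + 5 = 13)
H = √70 (H = √(-23*(-4) - 22) = √(92 - 22) = √70 ≈ 8.3666)
H + U*(-2*E + 7) = √70 - 21*(-2*13 + 7) = √70 - 21*(-26 + 7) = √70 - 21*(-19) = √70 + 399 = 399 + √70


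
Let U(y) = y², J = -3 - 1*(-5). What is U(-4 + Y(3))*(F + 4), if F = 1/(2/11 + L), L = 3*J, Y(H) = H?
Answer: 283/68 ≈ 4.1618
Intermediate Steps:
J = 2 (J = -3 + 5 = 2)
L = 6 (L = 3*2 = 6)
F = 11/68 (F = 1/(2/11 + 6) = 1/(68/11) = 11/68 ≈ 0.16176)
U(-4 + Y(3))*(F + 4) = (-4 + 3)²*(11/68 + 4) = (-1)²*(283/68) = 1*(283/68) = 283/68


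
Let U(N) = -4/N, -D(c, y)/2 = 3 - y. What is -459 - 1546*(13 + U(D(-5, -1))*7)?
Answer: -25968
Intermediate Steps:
D(c, y) = -6 + 2*y (D(c, y) = -2*(3 - y) = -6 + 2*y)
-459 - 1546*(13 + U(D(-5, -1))*7) = -459 - 1546*(13 - 4/(-6 + 2*(-1))*7) = -459 - 1546*(13 - 4/(-6 - 2)*7) = -459 - 1546*(13 - 4/(-8)*7) = -459 - 1546*(13 - 4*(-⅛)*7) = -459 - 1546*(13 + (½)*7) = -459 - 1546*(13 + 7/2) = -459 - 1546*33/2 = -459 - 25509 = -25968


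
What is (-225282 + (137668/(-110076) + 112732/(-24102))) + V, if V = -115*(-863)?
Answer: -13933267117858/110543823 ≈ -1.2604e+5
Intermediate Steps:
V = 99245
(-225282 + (137668/(-110076) + 112732/(-24102))) + V = (-225282 + (137668/(-110076) + 112732/(-24102))) + 99245 = (-225282 + (137668*(-1/110076) + 112732*(-1/24102))) + 99245 = (-225282 + (-34417/27519 - 56366/12051)) + 99245 = (-225282 - 655298407/110543823) + 99245 = -24904188831493/110543823 + 99245 = -13933267117858/110543823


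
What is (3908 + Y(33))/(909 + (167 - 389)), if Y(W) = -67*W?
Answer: 1697/687 ≈ 2.4702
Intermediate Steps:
(3908 + Y(33))/(909 + (167 - 389)) = (3908 - 67*33)/(909 + (167 - 389)) = (3908 - 2211)/(909 - 222) = 1697/687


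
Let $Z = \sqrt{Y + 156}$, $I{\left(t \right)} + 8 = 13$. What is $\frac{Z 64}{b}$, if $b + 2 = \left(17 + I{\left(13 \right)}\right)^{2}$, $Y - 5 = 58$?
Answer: $\frac{32 \sqrt{219}}{241} \approx 1.965$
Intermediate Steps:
$Y = 63$ ($Y = 5 + 58 = 63$)
$I{\left(t \right)} = 5$ ($I{\left(t \right)} = -8 + 13 = 5$)
$b = 482$ ($b = -2 + \left(17 + 5\right)^{2} = -2 + 22^{2} = -2 + 484 = 482$)
$Z = \sqrt{219}$ ($Z = \sqrt{63 + 156} = \sqrt{219} \approx 14.799$)
$\frac{Z 64}{b} = \frac{\sqrt{219} \cdot 64}{482} = 64 \sqrt{219} \cdot \frac{1}{482} = \frac{32 \sqrt{219}}{241}$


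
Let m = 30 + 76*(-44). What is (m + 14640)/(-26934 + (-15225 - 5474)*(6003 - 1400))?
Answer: -11326/95304431 ≈ -0.00011884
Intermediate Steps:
m = -3314 (m = 30 - 3344 = -3314)
(m + 14640)/(-26934 + (-15225 - 5474)*(6003 - 1400)) = (-3314 + 14640)/(-26934 + (-15225 - 5474)*(6003 - 1400)) = 11326/(-26934 - 20699*4603) = 11326/(-26934 - 95277497) = 11326/(-95304431) = 11326*(-1/95304431) = -11326/95304431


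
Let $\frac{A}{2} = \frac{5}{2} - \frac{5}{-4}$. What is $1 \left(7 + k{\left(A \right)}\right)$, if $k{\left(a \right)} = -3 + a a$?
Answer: $\frac{241}{4} \approx 60.25$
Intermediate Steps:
$A = \frac{15}{2}$ ($A = 2 \left(\frac{5}{2} - \frac{5}{-4}\right) = 2 \left(5 \cdot \frac{1}{2} - - \frac{5}{4}\right) = 2 \left(\frac{5}{2} + \frac{5}{4}\right) = 2 \cdot \frac{15}{4} = \frac{15}{2} \approx 7.5$)
$k{\left(a \right)} = -3 + a^{2}$
$1 \left(7 + k{\left(A \right)}\right) = 1 \left(7 - \left(3 - \left(\frac{15}{2}\right)^{2}\right)\right) = 1 \left(7 + \left(-3 + \frac{225}{4}\right)\right) = 1 \left(7 + \frac{213}{4}\right) = 1 \cdot \frac{241}{4} = \frac{241}{4}$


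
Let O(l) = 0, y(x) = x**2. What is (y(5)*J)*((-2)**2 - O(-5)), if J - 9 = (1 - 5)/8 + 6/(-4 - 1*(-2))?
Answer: 550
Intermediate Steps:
J = 11/2 (J = 9 + ((1 - 5)/8 + 6/(-4 - 1*(-2))) = 9 + (-4*1/8 + 6/(-4 + 2)) = 9 + (-1/2 + 6/(-2)) = 9 + (-1/2 + 6*(-1/2)) = 9 + (-1/2 - 3) = 9 - 7/2 = 11/2 ≈ 5.5000)
(y(5)*J)*((-2)**2 - O(-5)) = (5**2*(11/2))*((-2)**2 - 1*0) = (25*(11/2))*(4 + 0) = (275/2)*4 = 550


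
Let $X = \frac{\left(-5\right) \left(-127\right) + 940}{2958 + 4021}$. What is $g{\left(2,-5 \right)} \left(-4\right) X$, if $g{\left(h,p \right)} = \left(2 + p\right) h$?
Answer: $\frac{5400}{997} \approx 5.4162$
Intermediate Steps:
$g{\left(h,p \right)} = h \left(2 + p\right)$
$X = \frac{225}{997}$ ($X = \frac{635 + 940}{6979} = 1575 \cdot \frac{1}{6979} = \frac{225}{997} \approx 0.22568$)
$g{\left(2,-5 \right)} \left(-4\right) X = 2 \left(2 - 5\right) \left(-4\right) \frac{225}{997} = 2 \left(-3\right) \left(-4\right) \frac{225}{997} = \left(-6\right) \left(-4\right) \frac{225}{997} = 24 \cdot \frac{225}{997} = \frac{5400}{997}$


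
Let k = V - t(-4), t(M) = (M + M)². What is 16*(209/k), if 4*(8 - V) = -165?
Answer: -13376/59 ≈ -226.71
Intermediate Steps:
t(M) = 4*M² (t(M) = (2*M)² = 4*M²)
V = 197/4 (V = 8 - ¼*(-165) = 8 + 165/4 = 197/4 ≈ 49.250)
k = -59/4 (k = 197/4 - 4*(-4)² = 197/4 - 4*16 = 197/4 - 1*64 = 197/4 - 64 = -59/4 ≈ -14.750)
16*(209/k) = 16*(209/(-59/4)) = 16*(209*(-4/59)) = 16*(-836/59) = -13376/59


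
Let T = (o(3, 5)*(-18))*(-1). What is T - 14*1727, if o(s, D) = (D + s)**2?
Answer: -23026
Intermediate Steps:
T = 1152 (T = ((5 + 3)**2*(-18))*(-1) = (8**2*(-18))*(-1) = (64*(-18))*(-1) = -1152*(-1) = 1152)
T - 14*1727 = 1152 - 14*1727 = 1152 - 24178 = -23026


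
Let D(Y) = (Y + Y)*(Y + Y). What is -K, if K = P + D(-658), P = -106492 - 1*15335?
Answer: -1610029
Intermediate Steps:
P = -121827 (P = -106492 - 15335 = -121827)
D(Y) = 4*Y² (D(Y) = (2*Y)*(2*Y) = 4*Y²)
K = 1610029 (K = -121827 + 4*(-658)² = -121827 + 4*432964 = -121827 + 1731856 = 1610029)
-K = -1*1610029 = -1610029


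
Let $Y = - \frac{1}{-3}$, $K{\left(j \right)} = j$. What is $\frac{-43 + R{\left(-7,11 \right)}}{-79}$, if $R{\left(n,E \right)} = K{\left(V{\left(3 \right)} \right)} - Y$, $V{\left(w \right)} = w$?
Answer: $\frac{121}{237} \approx 0.51055$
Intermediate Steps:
$Y = \frac{1}{3}$ ($Y = \left(-1\right) \left(- \frac{1}{3}\right) = \frac{1}{3} \approx 0.33333$)
$R{\left(n,E \right)} = \frac{8}{3}$ ($R{\left(n,E \right)} = 3 - \frac{1}{3} = \frac{8}{3}$)
$\frac{-43 + R{\left(-7,11 \right)}}{-79} = \frac{-43 + \frac{8}{3}}{-79} = \left(- \frac{121}{3}\right) \left(- \frac{1}{79}\right) = \frac{121}{237}$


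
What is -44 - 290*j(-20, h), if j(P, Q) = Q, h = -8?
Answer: 2276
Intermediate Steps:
-44 - 290*j(-20, h) = -44 - 290*(-8) = -44 + 2320 = 2276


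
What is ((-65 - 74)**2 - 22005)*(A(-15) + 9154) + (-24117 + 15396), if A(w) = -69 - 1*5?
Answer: -24379441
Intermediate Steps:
A(w) = -74 (A(w) = -69 - 5 = -74)
((-65 - 74)**2 - 22005)*(A(-15) + 9154) + (-24117 + 15396) = ((-65 - 74)**2 - 22005)*(-74 + 9154) + (-24117 + 15396) = ((-139)**2 - 22005)*9080 - 8721 = (19321 - 22005)*9080 - 8721 = -2684*9080 - 8721 = -24370720 - 8721 = -24379441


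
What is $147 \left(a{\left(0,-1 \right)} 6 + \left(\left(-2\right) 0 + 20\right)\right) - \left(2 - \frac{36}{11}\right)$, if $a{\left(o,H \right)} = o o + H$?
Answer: $\frac{22652}{11} \approx 2059.3$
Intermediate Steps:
$a{\left(o,H \right)} = H + o^{2}$ ($a{\left(o,H \right)} = o^{2} + H = H + o^{2}$)
$147 \left(a{\left(0,-1 \right)} 6 + \left(\left(-2\right) 0 + 20\right)\right) - \left(2 - \frac{36}{11}\right) = 147 \left(\left(-1 + 0^{2}\right) 6 + \left(\left(-2\right) 0 + 20\right)\right) - \left(2 - \frac{36}{11}\right) = 147 \left(\left(-1 + 0\right) 6 + \left(0 + 20\right)\right) - - \frac{14}{11} = 147 \left(\left(-1\right) 6 + 20\right) + \left(\frac{36}{11} - 2\right) = 147 \left(-6 + 20\right) + \frac{14}{11} = 147 \cdot 14 + \frac{14}{11} = 2058 + \frac{14}{11} = \frac{22652}{11}$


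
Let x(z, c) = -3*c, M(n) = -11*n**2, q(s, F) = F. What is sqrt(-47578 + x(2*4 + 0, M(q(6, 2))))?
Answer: I*sqrt(47446) ≈ 217.82*I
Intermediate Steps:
sqrt(-47578 + x(2*4 + 0, M(q(6, 2)))) = sqrt(-47578 - (-33)*2**2) = sqrt(-47578 - (-33)*4) = sqrt(-47578 - 3*(-44)) = sqrt(-47578 + 132) = sqrt(-47446) = I*sqrt(47446)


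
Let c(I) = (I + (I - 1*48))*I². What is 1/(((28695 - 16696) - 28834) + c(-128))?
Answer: -1/4997571 ≈ -2.0010e-7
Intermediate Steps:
c(I) = I²*(-48 + 2*I) (c(I) = (I + (I - 48))*I² = (I + (-48 + I))*I² = (-48 + 2*I)*I² = I²*(-48 + 2*I))
1/(((28695 - 16696) - 28834) + c(-128)) = 1/(((28695 - 16696) - 28834) + 2*(-128)²*(-24 - 128)) = 1/((11999 - 28834) + 2*16384*(-152)) = 1/(-16835 - 4980736) = 1/(-4997571) = -1/4997571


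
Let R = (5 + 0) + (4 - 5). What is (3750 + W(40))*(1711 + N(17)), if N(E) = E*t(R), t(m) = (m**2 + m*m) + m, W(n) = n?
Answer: 8804170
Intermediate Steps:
R = 4 (R = 5 - 1 = 4)
t(m) = m + 2*m**2 (t(m) = (m**2 + m**2) + m = 2*m**2 + m = m + 2*m**2)
N(E) = 36*E (N(E) = E*(4*(1 + 2*4)) = E*(4*(1 + 8)) = E*(4*9) = E*36 = 36*E)
(3750 + W(40))*(1711 + N(17)) = (3750 + 40)*(1711 + 36*17) = 3790*(1711 + 612) = 3790*2323 = 8804170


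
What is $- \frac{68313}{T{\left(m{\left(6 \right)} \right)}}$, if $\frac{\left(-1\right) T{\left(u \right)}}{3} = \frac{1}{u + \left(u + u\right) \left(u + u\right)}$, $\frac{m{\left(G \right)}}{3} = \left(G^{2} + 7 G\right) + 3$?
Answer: $5383952469$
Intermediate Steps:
$m{\left(G \right)} = 9 + 3 G^{2} + 21 G$ ($m{\left(G \right)} = 3 \left(\left(G^{2} + 7 G\right) + 3\right) = 3 \left(3 + G^{2} + 7 G\right) = 9 + 3 G^{2} + 21 G$)
$T{\left(u \right)} = - \frac{3}{u + 4 u^{2}}$ ($T{\left(u \right)} = - \frac{3}{u + \left(u + u\right) \left(u + u\right)} = - \frac{3}{u + 2 u 2 u} = - \frac{3}{u + 4 u^{2}}$)
$- \frac{68313}{T{\left(m{\left(6 \right)} \right)}} = - \frac{68313}{\left(-3\right) \frac{1}{9 + 3 \cdot 6^{2} + 21 \cdot 6} \frac{1}{1 + 4 \left(9 + 3 \cdot 6^{2} + 21 \cdot 6\right)}} = - \frac{68313}{\left(-3\right) \frac{1}{9 + 3 \cdot 36 + 126} \frac{1}{1 + 4 \left(9 + 3 \cdot 36 + 126\right)}} = - \frac{68313}{\left(-3\right) \frac{1}{9 + 108 + 126} \frac{1}{1 + 4 \left(9 + 108 + 126\right)}} = - \frac{68313}{\left(-3\right) \frac{1}{243} \frac{1}{1 + 4 \cdot 243}} = - \frac{68313}{\left(-3\right) \frac{1}{243} \frac{1}{1 + 972}} = - \frac{68313}{\left(-3\right) \frac{1}{243} \cdot \frac{1}{973}} = - \frac{68313}{- \frac{1}{78813}} = \left(-68313\right) \left(-78813\right) = 5383952469$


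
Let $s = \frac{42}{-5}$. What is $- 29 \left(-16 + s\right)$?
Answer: $\frac{3538}{5} \approx 707.6$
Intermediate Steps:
$s = - \frac{42}{5}$ ($s = 42 \left(- \frac{1}{5}\right) = - \frac{42}{5} \approx -8.4$)
$- 29 \left(-16 + s\right) = - 29 \left(-16 - \frac{42}{5}\right) = \left(-29\right) \left(- \frac{122}{5}\right) = \frac{3538}{5}$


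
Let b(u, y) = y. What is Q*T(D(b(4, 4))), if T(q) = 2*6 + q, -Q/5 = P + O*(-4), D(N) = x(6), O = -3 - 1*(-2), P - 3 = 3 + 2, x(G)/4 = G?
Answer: -2160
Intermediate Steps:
x(G) = 4*G
P = 8 (P = 3 + (3 + 2) = 3 + 5 = 8)
O = -1 (O = -3 + 2 = -1)
D(N) = 24 (D(N) = 4*6 = 24)
Q = -60 (Q = -5*(8 - 1*(-4)) = -5*(8 + 4) = -5*12 = -60)
T(q) = 12 + q
Q*T(D(b(4, 4))) = -60*(12 + 24) = -60*36 = -2160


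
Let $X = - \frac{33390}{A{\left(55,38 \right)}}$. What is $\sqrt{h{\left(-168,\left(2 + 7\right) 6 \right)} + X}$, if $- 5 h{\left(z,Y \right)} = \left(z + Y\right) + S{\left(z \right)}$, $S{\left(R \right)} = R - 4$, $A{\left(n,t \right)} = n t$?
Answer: $\frac{\sqrt{45017555}}{1045} \approx 6.4206$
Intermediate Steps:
$S{\left(R \right)} = -4 + R$ ($S{\left(R \right)} = R - 4 = -4 + R$)
$h{\left(z,Y \right)} = \frac{4}{5} - \frac{2 z}{5} - \frac{Y}{5}$ ($h{\left(z,Y \right)} = - \frac{\left(z + Y\right) + \left(-4 + z\right)}{5} = - \frac{\left(Y + z\right) + \left(-4 + z\right)}{5} = - \frac{-4 + Y + 2 z}{5} = \frac{4}{5} - \frac{2 z}{5} - \frac{Y}{5}$)
$X = - \frac{3339}{209}$ ($X = - \frac{33390}{55 \cdot 38} = - \frac{33390}{2090} = \left(-33390\right) \frac{1}{2090} = - \frac{3339}{209} \approx -15.976$)
$\sqrt{h{\left(-168,\left(2 + 7\right) 6 \right)} + X} = \sqrt{\left(\frac{4}{5} - - \frac{336}{5} - \frac{\left(2 + 7\right) 6}{5}\right) - \frac{3339}{209}} = \sqrt{\left(\frac{4}{5} + \frac{336}{5} - \frac{9 \cdot 6}{5}\right) - \frac{3339}{209}} = \sqrt{\left(\frac{4}{5} + \frac{336}{5} - \frac{54}{5}\right) - \frac{3339}{209}} = \sqrt{\frac{286}{5} - \frac{3339}{209}} = \sqrt{\frac{43079}{1045}} = \frac{\sqrt{45017555}}{1045}$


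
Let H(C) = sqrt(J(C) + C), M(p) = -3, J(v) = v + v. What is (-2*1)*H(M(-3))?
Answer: -6*I ≈ -6.0*I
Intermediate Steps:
J(v) = 2*v
H(C) = sqrt(3)*sqrt(C) (H(C) = sqrt(2*C + C) = sqrt(3*C) = sqrt(3)*sqrt(C))
(-2*1)*H(M(-3)) = (-2*1)*(sqrt(3)*sqrt(-3)) = -2*sqrt(3)*I*sqrt(3) = -6*I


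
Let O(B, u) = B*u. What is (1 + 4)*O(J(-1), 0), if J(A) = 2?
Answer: 0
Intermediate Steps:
(1 + 4)*O(J(-1), 0) = (1 + 4)*(2*0) = 5*0 = 0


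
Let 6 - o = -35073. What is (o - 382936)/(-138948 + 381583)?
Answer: -347857/242635 ≈ -1.4337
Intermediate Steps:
o = 35079 (o = 6 - 1*(-35073) = 6 + 35073 = 35079)
(o - 382936)/(-138948 + 381583) = (35079 - 382936)/(-138948 + 381583) = -347857/242635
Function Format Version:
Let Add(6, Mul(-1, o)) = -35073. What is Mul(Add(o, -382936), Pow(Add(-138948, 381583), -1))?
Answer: Rational(-347857, 242635) ≈ -1.4337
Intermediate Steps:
o = 35079 (o = Add(6, Mul(-1, -35073)) = Add(6, 35073) = 35079)
Mul(Add(o, -382936), Pow(Add(-138948, 381583), -1)) = Mul(Add(35079, -382936), Pow(Add(-138948, 381583), -1)) = Mul(-347857, Pow(242635, -1)) = Mul(-347857, Rational(1, 242635)) = Rational(-347857, 242635)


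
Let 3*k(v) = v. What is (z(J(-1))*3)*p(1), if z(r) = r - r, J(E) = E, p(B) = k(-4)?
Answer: 0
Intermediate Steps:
k(v) = v/3
p(B) = -4/3 (p(B) = (⅓)*(-4) = -4/3)
z(r) = 0
(z(J(-1))*3)*p(1) = (0*3)*(-4/3) = 0*(-4/3) = 0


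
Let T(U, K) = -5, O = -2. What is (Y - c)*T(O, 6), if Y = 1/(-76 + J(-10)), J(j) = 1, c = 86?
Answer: 6451/15 ≈ 430.07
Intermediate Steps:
Y = -1/75 (Y = 1/(-76 + 1) = 1/(-75) = -1/75 ≈ -0.013333)
(Y - c)*T(O, 6) = (-1/75 - 1*86)*(-5) = (-1/75 - 86)*(-5) = -6451/75*(-5) = 6451/15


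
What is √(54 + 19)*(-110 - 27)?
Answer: -137*√73 ≈ -1170.5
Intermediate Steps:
√(54 + 19)*(-110 - 27) = √73*(-137) = -137*√73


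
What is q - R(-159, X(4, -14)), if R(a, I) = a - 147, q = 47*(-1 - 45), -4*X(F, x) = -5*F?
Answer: -1856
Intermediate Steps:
X(F, x) = 5*F/4 (X(F, x) = -(-5)*F/4 = 5*F/4)
q = -2162 (q = 47*(-46) = -2162)
R(a, I) = -147 + a
q - R(-159, X(4, -14)) = -2162 - (-147 - 159) = -2162 - 1*(-306) = -2162 + 306 = -1856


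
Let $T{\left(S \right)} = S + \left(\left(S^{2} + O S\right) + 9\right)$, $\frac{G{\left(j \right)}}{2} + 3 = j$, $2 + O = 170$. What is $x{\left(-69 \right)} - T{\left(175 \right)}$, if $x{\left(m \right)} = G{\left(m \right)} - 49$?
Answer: $-60402$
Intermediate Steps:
$O = 168$ ($O = -2 + 170 = 168$)
$G{\left(j \right)} = -6 + 2 j$
$T{\left(S \right)} = 9 + S^{2} + 169 S$ ($T{\left(S \right)} = S + \left(\left(S^{2} + 168 S\right) + 9\right) = S + \left(9 + S^{2} + 168 S\right) = 9 + S^{2} + 169 S$)
$x{\left(m \right)} = -55 + 2 m$ ($x{\left(m \right)} = \left(-6 + 2 m\right) - 49 = -55 + 2 m$)
$x{\left(-69 \right)} - T{\left(175 \right)} = \left(-55 + 2 \left(-69\right)\right) - \left(9 + 175^{2} + 169 \cdot 175\right) = \left(-55 - 138\right) - \left(9 + 30625 + 29575\right) = -193 - 60209 = -60402$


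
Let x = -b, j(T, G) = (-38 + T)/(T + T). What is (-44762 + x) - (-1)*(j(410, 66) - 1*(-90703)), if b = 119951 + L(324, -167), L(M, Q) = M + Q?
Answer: -15204142/205 ≈ -74167.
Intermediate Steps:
j(T, G) = (-38 + T)/(2*T) (j(T, G) = (-38 + T)/((2*T)) = (-38 + T)*(1/(2*T)) = (-38 + T)/(2*T))
b = 120108 (b = 119951 + (324 - 167) = 119951 + 157 = 120108)
x = -120108 (x = -1*120108 = -120108)
(-44762 + x) - (-1)*(j(410, 66) - 1*(-90703)) = (-44762 - 120108) - (-1)*((½)*(-38 + 410)/410 - 1*(-90703)) = -164870 - (-1)*((½)*(1/410)*372 + 90703) = -164870 - (-1)*(93/205 + 90703) = -164870 - (-1)*18594208/205 = -164870 - 1*(-18594208/205) = -164870 + 18594208/205 = -15204142/205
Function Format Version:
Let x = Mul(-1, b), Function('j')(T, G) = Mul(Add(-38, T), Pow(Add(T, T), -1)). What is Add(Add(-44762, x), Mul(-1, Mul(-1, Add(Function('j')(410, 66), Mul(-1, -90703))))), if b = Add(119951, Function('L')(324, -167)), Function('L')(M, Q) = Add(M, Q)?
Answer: Rational(-15204142, 205) ≈ -74167.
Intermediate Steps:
Function('j')(T, G) = Mul(Rational(1, 2), Pow(T, -1), Add(-38, T)) (Function('j')(T, G) = Mul(Add(-38, T), Pow(Mul(2, T), -1)) = Mul(Add(-38, T), Mul(Rational(1, 2), Pow(T, -1))) = Mul(Rational(1, 2), Pow(T, -1), Add(-38, T)))
b = 120108 (b = Add(119951, Add(324, -167)) = Add(119951, 157) = 120108)
x = -120108 (x = Mul(-1, 120108) = -120108)
Add(Add(-44762, x), Mul(-1, Mul(-1, Add(Function('j')(410, 66), Mul(-1, -90703))))) = Add(Add(-44762, -120108), Mul(-1, Mul(-1, Add(Mul(Rational(1, 2), Pow(410, -1), Add(-38, 410)), Mul(-1, -90703))))) = Add(-164870, Mul(-1, Mul(-1, Add(Mul(Rational(1, 2), Rational(1, 410), 372), 90703)))) = Add(-164870, Mul(-1, Mul(-1, Add(Rational(93, 205), 90703)))) = Add(-164870, Mul(-1, Mul(-1, Rational(18594208, 205)))) = Add(-164870, Mul(-1, Rational(-18594208, 205))) = Add(-164870, Rational(18594208, 205)) = Rational(-15204142, 205)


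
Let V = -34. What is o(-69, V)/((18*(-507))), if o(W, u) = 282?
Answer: -47/1521 ≈ -0.030901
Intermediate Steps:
o(-69, V)/((18*(-507))) = 282/((18*(-507))) = 282/(-9126) = 282*(-1/9126) = -47/1521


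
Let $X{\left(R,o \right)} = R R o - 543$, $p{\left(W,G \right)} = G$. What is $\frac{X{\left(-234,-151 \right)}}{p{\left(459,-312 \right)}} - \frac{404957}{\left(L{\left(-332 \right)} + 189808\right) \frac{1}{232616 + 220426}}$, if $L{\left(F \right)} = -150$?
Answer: $- \frac{1325525814133}{1408888} \approx -9.4083 \cdot 10^{5}$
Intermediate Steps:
$X{\left(R,o \right)} = -543 + o R^{2}$ ($X{\left(R,o \right)} = R^{2} o - 543 = o R^{2} - 543 = -543 + o R^{2}$)
$\frac{X{\left(-234,-151 \right)}}{p{\left(459,-312 \right)}} - \frac{404957}{\left(L{\left(-332 \right)} + 189808\right) \frac{1}{232616 + 220426}} = \frac{-543 - 151 \left(-234\right)^{2}}{-312} - \frac{404957}{\left(-150 + 189808\right) \frac{1}{232616 + 220426}} = \left(-543 - 8268156\right) \left(- \frac{1}{312}\right) - \frac{404957}{189658 \cdot \frac{1}{453042}} = \left(-8268699\right) \left(- \frac{1}{312}\right) - \frac{404957}{\frac{94829}{226521}} = \frac{2756233}{104} - \frac{13104466371}{13547} = - \frac{1325525814133}{1408888}$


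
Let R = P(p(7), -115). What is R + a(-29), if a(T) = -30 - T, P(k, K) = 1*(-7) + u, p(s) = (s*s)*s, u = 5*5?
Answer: 17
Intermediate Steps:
u = 25
p(s) = s³ (p(s) = s²*s = s³)
P(k, K) = 18 (P(k, K) = 1*(-7) + 25 = -7 + 25 = 18)
R = 18
R + a(-29) = 18 + (-30 - 1*(-29)) = 18 + (-30 + 29) = 18 - 1 = 17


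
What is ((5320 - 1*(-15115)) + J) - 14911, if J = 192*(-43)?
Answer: -2732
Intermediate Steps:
J = -8256
((5320 - 1*(-15115)) + J) - 14911 = ((5320 - 1*(-15115)) - 8256) - 14911 = ((5320 + 15115) - 8256) - 14911 = (20435 - 8256) - 14911 = 12179 - 14911 = -2732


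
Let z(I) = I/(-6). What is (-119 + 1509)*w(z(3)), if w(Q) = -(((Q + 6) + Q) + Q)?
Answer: -6255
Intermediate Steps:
z(I) = -I/6 (z(I) = I*(-1/6) = -I/6)
w(Q) = -6 - 3*Q (w(Q) = -(((6 + Q) + Q) + Q) = -((6 + 2*Q) + Q) = -(6 + 3*Q) = -6 - 3*Q)
(-119 + 1509)*w(z(3)) = (-119 + 1509)*(-6 - (-1)*3/2) = 1390*(-6 - 3*(-1/2)) = 1390*(-6 + 3/2) = 1390*(-9/2) = -6255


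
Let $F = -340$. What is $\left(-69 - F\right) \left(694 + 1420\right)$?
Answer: $572894$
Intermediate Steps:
$\left(-69 - F\right) \left(694 + 1420\right) = \left(-69 - -340\right) \left(694 + 1420\right) = \left(-69 + 340\right) 2114 = 271 \cdot 2114 = 572894$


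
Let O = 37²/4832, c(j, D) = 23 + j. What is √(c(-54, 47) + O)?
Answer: I*√44823746/1208 ≈ 5.5423*I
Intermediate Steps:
O = 1369/4832 (O = 1369*(1/4832) = 1369/4832 ≈ 0.28332)
√(c(-54, 47) + O) = √((23 - 54) + 1369/4832) = √(-31 + 1369/4832) = √(-148423/4832) = I*√44823746/1208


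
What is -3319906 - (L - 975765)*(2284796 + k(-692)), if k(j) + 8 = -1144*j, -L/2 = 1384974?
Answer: 11523442998962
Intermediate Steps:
L = -2769948 (L = -2*1384974 = -2769948)
k(j) = -8 - 1144*j
-3319906 - (L - 975765)*(2284796 + k(-692)) = -3319906 - (-2769948 - 975765)*(2284796 + (-8 - 1144*(-692))) = -3319906 - (-3745713)*(2284796 + (-8 + 791648)) = -3319906 - (-3745713)*(2284796 + 791640) = -3319906 - (-3745713)*3076436 = -3319906 - 1*(-11523446318868) = -3319906 + 11523446318868 = 11523442998962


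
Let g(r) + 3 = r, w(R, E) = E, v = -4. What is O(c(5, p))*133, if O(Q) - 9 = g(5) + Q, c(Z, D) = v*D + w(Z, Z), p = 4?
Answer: 0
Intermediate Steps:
g(r) = -3 + r
c(Z, D) = Z - 4*D (c(Z, D) = -4*D + Z = Z - 4*D)
O(Q) = 11 + Q (O(Q) = 9 + ((-3 + 5) + Q) = 9 + (2 + Q) = 11 + Q)
O(c(5, p))*133 = (11 + (5 - 4*4))*133 = (11 + (5 - 16))*133 = (11 - 11)*133 = 0*133 = 0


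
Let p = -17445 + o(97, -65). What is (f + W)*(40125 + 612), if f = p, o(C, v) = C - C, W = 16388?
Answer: -43059009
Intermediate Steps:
o(C, v) = 0
p = -17445 (p = -17445 + 0 = -17445)
f = -17445
(f + W)*(40125 + 612) = (-17445 + 16388)*(40125 + 612) = -1057*40737 = -43059009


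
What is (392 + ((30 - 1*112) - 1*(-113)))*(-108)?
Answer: -45684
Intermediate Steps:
(392 + ((30 - 1*112) - 1*(-113)))*(-108) = (392 + ((30 - 112) + 113))*(-108) = (392 + (-82 + 113))*(-108) = (392 + 31)*(-108) = 423*(-108) = -45684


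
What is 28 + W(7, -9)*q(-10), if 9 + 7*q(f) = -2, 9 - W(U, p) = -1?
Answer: 86/7 ≈ 12.286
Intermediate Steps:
W(U, p) = 10 (W(U, p) = 9 - 1*(-1) = 9 + 1 = 10)
q(f) = -11/7 (q(f) = -9/7 + (1/7)*(-2) = -9/7 - 2/7 = -11/7)
28 + W(7, -9)*q(-10) = 28 + 10*(-11/7) = 28 - 110/7 = 86/7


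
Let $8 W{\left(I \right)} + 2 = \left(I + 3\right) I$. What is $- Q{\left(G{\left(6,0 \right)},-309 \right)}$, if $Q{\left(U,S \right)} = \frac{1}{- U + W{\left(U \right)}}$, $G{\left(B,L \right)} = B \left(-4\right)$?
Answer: $- \frac{4}{347} \approx -0.011527$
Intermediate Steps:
$W{\left(I \right)} = - \frac{1}{4} + \frac{I \left(3 + I\right)}{8}$ ($W{\left(I \right)} = - \frac{1}{4} + \frac{\left(I + 3\right) I}{8} = - \frac{1}{4} + \frac{\left(3 + I\right) I}{8} = - \frac{1}{4} + \frac{I \left(3 + I\right)}{8}$)
$G{\left(B,L \right)} = - 4 B$
$Q{\left(U,S \right)} = \frac{1}{- \frac{1}{4} - \frac{5 U}{8} + \frac{U^{2}}{8}}$ ($Q{\left(U,S \right)} = \frac{1}{- U + \left(- \frac{1}{4} + \frac{U^{2}}{8} + \frac{3 U}{8}\right)} = \frac{1}{- \frac{1}{4} - \frac{5 U}{8} + \frac{U^{2}}{8}}$)
$- Q{\left(G{\left(6,0 \right)},-309 \right)} = - \frac{8}{-2 + \left(\left(-4\right) 6\right)^{2} - 5 \left(\left(-4\right) 6\right)} = - \frac{8}{-2 + \left(-24\right)^{2} - -120} = - \frac{8}{-2 + 576 + 120} = - \frac{8}{694} = \left(-1\right) \frac{4}{347} = - \frac{4}{347}$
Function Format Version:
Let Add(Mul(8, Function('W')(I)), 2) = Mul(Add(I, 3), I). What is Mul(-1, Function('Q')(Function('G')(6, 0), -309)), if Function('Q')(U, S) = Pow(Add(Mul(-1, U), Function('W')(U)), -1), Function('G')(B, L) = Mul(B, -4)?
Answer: Rational(-4, 347) ≈ -0.011527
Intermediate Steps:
Function('W')(I) = Add(Rational(-1, 4), Mul(Rational(1, 8), I, Add(3, I))) (Function('W')(I) = Add(Rational(-1, 4), Mul(Rational(1, 8), Mul(Add(I, 3), I))) = Add(Rational(-1, 4), Mul(Rational(1, 8), Mul(Add(3, I), I))) = Add(Rational(-1, 4), Mul(Rational(1, 8), Mul(I, Add(3, I)))) = Add(Rational(-1, 4), Mul(Rational(1, 8), I, Add(3, I))))
Function('G')(B, L) = Mul(-4, B)
Function('Q')(U, S) = Pow(Add(Rational(-1, 4), Mul(Rational(-5, 8), U), Mul(Rational(1, 8), Pow(U, 2))), -1) (Function('Q')(U, S) = Pow(Add(Mul(-1, U), Add(Rational(-1, 4), Mul(Rational(1, 8), Pow(U, 2)), Mul(Rational(3, 8), U))), -1) = Pow(Add(Rational(-1, 4), Mul(Rational(-5, 8), U), Mul(Rational(1, 8), Pow(U, 2))), -1))
Mul(-1, Function('Q')(Function('G')(6, 0), -309)) = Mul(-1, Mul(8, Pow(Add(-2, Pow(Mul(-4, 6), 2), Mul(-5, Mul(-4, 6))), -1))) = Mul(-1, Mul(8, Pow(Add(-2, Pow(-24, 2), Mul(-5, -24)), -1))) = Mul(-1, Mul(8, Pow(Add(-2, 576, 120), -1))) = Mul(-1, Mul(8, Pow(694, -1))) = Mul(-1, Mul(8, Rational(1, 694))) = Mul(-1, Rational(4, 347)) = Rational(-4, 347)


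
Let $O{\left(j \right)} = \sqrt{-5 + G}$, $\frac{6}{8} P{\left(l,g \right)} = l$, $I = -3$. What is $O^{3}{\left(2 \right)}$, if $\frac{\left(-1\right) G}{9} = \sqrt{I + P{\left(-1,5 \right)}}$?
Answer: $\left(-5 - 3 i \sqrt{39}\right)^{\frac{3}{2}} \approx -78.838 - 32.794 i$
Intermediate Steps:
$P{\left(l,g \right)} = \frac{4 l}{3}$
$G = - 3 i \sqrt{39}$ ($G = - 9 \sqrt{-3 + \frac{4}{3} \left(-1\right)} = - 9 \sqrt{-3 - \frac{4}{3}} = - 9 \sqrt{- \frac{13}{3}} = - 9 \frac{i \sqrt{39}}{3} = - 3 i \sqrt{39} \approx - 18.735 i$)
$O{\left(j \right)} = \sqrt{-5 - 3 i \sqrt{39}}$
$O^{3}{\left(2 \right)} = \left(\sqrt{-5 - 3 i \sqrt{39}}\right)^{3} = \left(-5 - 3 i \sqrt{39}\right)^{\frac{3}{2}}$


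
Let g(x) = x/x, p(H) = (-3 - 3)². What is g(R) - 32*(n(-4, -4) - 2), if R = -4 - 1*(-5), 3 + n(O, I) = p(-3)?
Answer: -991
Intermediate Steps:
p(H) = 36 (p(H) = (-6)² = 36)
n(O, I) = 33 (n(O, I) = -3 + 36 = 33)
R = 1 (R = -4 + 5 = 1)
g(x) = 1
g(R) - 32*(n(-4, -4) - 2) = 1 - 32*(33 - 2) = 1 - 32*31 = 1 - 992 = -991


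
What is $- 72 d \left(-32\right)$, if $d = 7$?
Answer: $16128$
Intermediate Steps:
$- 72 d \left(-32\right) = \left(-72\right) 7 \left(-32\right) = \left(-504\right) \left(-32\right) = 16128$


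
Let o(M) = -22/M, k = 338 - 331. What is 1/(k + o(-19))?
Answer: 19/155 ≈ 0.12258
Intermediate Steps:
k = 7
1/(k + o(-19)) = 1/(7 - 22/(-19)) = 1/(7 - 22*(-1/19)) = 1/(7 + 22/19) = 1/(155/19) = 19/155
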